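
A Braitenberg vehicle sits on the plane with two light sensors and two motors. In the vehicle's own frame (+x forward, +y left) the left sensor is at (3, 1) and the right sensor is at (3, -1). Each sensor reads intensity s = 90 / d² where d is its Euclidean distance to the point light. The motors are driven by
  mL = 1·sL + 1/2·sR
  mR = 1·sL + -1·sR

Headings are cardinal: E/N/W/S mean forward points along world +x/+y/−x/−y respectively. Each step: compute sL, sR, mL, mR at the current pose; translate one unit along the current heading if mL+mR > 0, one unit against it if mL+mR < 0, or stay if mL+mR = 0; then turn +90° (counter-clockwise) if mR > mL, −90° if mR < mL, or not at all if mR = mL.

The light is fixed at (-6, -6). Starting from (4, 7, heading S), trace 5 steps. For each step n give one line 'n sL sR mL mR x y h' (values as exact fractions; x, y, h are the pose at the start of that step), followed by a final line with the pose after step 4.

n=0: pose=(4,7,S); sL=90/221, sR=90/181; mL=26235/40001, mR=-3600/40001; mL+mR=22635/40001 → advance +1; mR−mL=-135/181 → turn -1·90°
n=1: pose=(4,6,W); sL=9/17, sR=45/109; mL=2727/3706, mR=216/1853; mL+mR=3159/3706 → advance +1; mR−mL=-135/218 → turn -1·90°
n=2: pose=(3,6,N); sL=90/289, sR=18/65; mL=8451/18785, mR=648/18785; mL+mR=9099/18785 → advance +1; mR−mL=-27/65 → turn -1·90°
n=3: pose=(3,7,E); sL=9/34, sR=5/16; mL=229/544, mR=-13/272; mL+mR=203/544 → advance +1; mR−mL=-15/32 → turn -1·90°
n=4: pose=(4,7,S); sL=90/221, sR=90/181; mL=26235/40001, mR=-3600/40001; mL+mR=22635/40001 → advance +1; mR−mL=-135/181 → turn -1·90°

0 90/221 90/181 26235/40001 -3600/40001 4 7 S
1 9/17 45/109 2727/3706 216/1853 4 6 W
2 90/289 18/65 8451/18785 648/18785 3 6 N
3 9/34 5/16 229/544 -13/272 3 7 E
4 90/221 90/181 26235/40001 -3600/40001 4 7 S
final 4 6 W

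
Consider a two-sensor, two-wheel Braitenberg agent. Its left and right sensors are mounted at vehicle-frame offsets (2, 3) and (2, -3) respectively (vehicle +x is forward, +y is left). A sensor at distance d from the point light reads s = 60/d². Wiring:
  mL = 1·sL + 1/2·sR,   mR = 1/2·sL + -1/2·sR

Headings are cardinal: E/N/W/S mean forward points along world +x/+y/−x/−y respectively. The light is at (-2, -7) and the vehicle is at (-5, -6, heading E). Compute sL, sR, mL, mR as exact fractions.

60/17 12 162/17 -72/17

left sensor world pos  = (-3, -3); dL² = 17
right sensor world pos = (-3, -9); dR² = 5
sL = 60/17 = 60/17
sR = 60/5 = 12
mL = 1·sL + 1/2·sR = 162/17
mR = 1/2·sL + -1/2·sR = -72/17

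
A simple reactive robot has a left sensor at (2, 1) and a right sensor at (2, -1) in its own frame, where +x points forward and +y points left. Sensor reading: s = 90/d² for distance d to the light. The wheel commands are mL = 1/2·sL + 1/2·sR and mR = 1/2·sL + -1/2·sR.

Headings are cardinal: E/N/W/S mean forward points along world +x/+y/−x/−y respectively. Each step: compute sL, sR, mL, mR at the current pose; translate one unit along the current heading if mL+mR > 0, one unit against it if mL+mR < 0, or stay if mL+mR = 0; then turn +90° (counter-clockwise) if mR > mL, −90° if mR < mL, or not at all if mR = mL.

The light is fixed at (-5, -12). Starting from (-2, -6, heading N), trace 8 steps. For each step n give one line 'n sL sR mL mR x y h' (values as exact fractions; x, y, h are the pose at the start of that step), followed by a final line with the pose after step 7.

n=0: pose=(-2,-6,N); sL=45/34, sR=9/8; mL=333/272, mR=27/272; mL+mR=45/34 → advance +1; mR−mL=-9/8 → turn -1·90°
n=1: pose=(-2,-5,E); sL=90/89, sR=90/61; mL=6750/5429, mR=-1260/5429; mL+mR=90/89 → advance +1; mR−mL=-90/61 → turn -1·90°
n=2: pose=(-1,-5,S); sL=9/5, sR=45/17; mL=189/85, mR=-36/85; mL+mR=9/5 → advance +1; mR−mL=-45/17 → turn -1·90°
n=3: pose=(-1,-6,W); sL=90/29, sR=90/53; mL=3690/1537, mR=1080/1537; mL+mR=90/29 → advance +1; mR−mL=-90/53 → turn -1·90°
n=4: pose=(-2,-6,N); sL=45/34, sR=9/8; mL=333/272, mR=27/272; mL+mR=45/34 → advance +1; mR−mL=-9/8 → turn -1·90°
n=5: pose=(-2,-5,E); sL=90/89, sR=90/61; mL=6750/5429, mR=-1260/5429; mL+mR=90/89 → advance +1; mR−mL=-90/61 → turn -1·90°
n=6: pose=(-1,-5,S); sL=9/5, sR=45/17; mL=189/85, mR=-36/85; mL+mR=9/5 → advance +1; mR−mL=-45/17 → turn -1·90°
n=7: pose=(-1,-6,W); sL=90/29, sR=90/53; mL=3690/1537, mR=1080/1537; mL+mR=90/29 → advance +1; mR−mL=-90/53 → turn -1·90°

0 45/34 9/8 333/272 27/272 -2 -6 N
1 90/89 90/61 6750/5429 -1260/5429 -2 -5 E
2 9/5 45/17 189/85 -36/85 -1 -5 S
3 90/29 90/53 3690/1537 1080/1537 -1 -6 W
4 45/34 9/8 333/272 27/272 -2 -6 N
5 90/89 90/61 6750/5429 -1260/5429 -2 -5 E
6 9/5 45/17 189/85 -36/85 -1 -5 S
7 90/29 90/53 3690/1537 1080/1537 -1 -6 W
final -2 -6 N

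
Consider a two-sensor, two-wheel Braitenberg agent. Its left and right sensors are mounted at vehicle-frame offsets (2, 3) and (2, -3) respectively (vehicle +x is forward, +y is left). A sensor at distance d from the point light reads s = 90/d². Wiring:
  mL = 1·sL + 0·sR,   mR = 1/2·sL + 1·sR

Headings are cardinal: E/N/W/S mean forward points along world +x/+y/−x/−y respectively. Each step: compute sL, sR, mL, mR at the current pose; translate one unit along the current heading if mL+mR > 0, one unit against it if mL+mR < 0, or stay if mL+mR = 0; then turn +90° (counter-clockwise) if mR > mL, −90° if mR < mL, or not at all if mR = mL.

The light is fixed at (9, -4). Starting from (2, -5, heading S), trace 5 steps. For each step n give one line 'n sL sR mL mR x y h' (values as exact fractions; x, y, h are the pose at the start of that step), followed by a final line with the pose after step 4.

0 18/5 90/109 18/5 1431/545 2 -5 S
1 45/53 45/41 45/53 6615/4346 2 -6 W
2 90/41 90/137 90/41 9855/5617 1 -6 S
3 45/68 9/10 45/68 837/680 1 -7 W
4 90/61 90/169 90/61 13095/10309 0 -7 S
final 0 -8 W

n=0: pose=(2,-5,S); sL=18/5, sR=90/109; mL=18/5, mR=1431/545; mL+mR=3393/545 → advance +1; mR−mL=-531/545 → turn -1·90°
n=1: pose=(2,-6,W); sL=45/53, sR=45/41; mL=45/53, mR=6615/4346; mL+mR=10305/4346 → advance +1; mR−mL=2925/4346 → turn +1·90°
n=2: pose=(1,-6,S); sL=90/41, sR=90/137; mL=90/41, mR=9855/5617; mL+mR=22185/5617 → advance +1; mR−mL=-2475/5617 → turn -1·90°
n=3: pose=(1,-7,W); sL=45/68, sR=9/10; mL=45/68, mR=837/680; mL+mR=1287/680 → advance +1; mR−mL=387/680 → turn +1·90°
n=4: pose=(0,-7,S); sL=90/61, sR=90/169; mL=90/61, mR=13095/10309; mL+mR=28305/10309 → advance +1; mR−mL=-2115/10309 → turn -1·90°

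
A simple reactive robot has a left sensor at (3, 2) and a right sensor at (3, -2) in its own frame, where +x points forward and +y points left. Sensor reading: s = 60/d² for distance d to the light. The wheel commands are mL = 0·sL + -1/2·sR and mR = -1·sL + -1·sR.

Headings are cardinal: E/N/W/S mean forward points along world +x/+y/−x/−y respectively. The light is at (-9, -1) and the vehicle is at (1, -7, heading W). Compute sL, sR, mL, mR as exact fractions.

60/113 12/13 -6/13 -2136/1469

left sensor world pos  = (-2, -9); dL² = 113
right sensor world pos = (-2, -5); dR² = 65
sL = 60/113 = 60/113
sR = 60/65 = 12/13
mL = 0·sL + -1/2·sR = -6/13
mR = -1·sL + -1·sR = -2136/1469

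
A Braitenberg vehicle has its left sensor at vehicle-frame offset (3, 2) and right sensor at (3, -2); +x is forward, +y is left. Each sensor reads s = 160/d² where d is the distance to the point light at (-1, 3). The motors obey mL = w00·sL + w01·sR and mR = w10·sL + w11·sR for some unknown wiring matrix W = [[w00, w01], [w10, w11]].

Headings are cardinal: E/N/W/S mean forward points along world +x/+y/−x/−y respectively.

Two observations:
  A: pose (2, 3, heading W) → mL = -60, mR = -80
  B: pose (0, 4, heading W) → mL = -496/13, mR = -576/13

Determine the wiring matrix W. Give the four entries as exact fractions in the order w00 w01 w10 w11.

-1 -1/2 -1 -1

obs A: pose=(2,3,W) → sL=40, sR=40, mL=-60, mR=-80
obs B: pose=(0,4,W) → sL=32, sR=160/13, mL=-496/13, mR=-576/13
sensor matrix S = [[40, 40], [32, 160/13]]; det S = -10240/13
solve [mL_A; mL_B] = S·[w00; w01] and [mR_A; mR_B] = S·[w10; w11]:
  w00 = -1, w01 = -1/2, w10 = -1, w11 = -1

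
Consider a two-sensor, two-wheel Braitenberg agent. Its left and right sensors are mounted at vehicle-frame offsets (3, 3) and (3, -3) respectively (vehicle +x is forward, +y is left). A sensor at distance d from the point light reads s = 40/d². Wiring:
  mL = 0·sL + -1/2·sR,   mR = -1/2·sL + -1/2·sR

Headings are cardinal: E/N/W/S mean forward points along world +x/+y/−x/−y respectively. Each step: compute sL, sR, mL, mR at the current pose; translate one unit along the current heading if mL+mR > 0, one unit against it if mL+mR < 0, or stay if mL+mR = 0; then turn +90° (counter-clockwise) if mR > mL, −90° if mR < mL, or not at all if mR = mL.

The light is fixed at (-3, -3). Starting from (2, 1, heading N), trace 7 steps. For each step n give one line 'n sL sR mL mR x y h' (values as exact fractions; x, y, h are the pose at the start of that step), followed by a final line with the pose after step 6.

n=0: pose=(2,1,N); sL=40/53, sR=40/113; mL=-20/113, mR=-3320/5989; mL+mR=-4380/5989 → advance -1; mR−mL=-20/53 → turn -1·90°
n=1: pose=(2,0,E); sL=2/5, sR=5/8; mL=-5/16, mR=-41/80; mL+mR=-33/40 → advance -1; mR−mL=-1/5 → turn -1·90°
n=2: pose=(1,0,S); sL=40/49, sR=40; mL=-20, mR=-1000/49; mL+mR=-1980/49 → advance -1; mR−mL=-20/49 → turn -1·90°
n=3: pose=(1,1,W); sL=20, sR=4/5; mL=-2/5, mR=-52/5; mL+mR=-54/5 → advance -1; mR−mL=-10 → turn -1·90°
n=4: pose=(2,1,N); sL=40/53, sR=40/113; mL=-20/113, mR=-3320/5989; mL+mR=-4380/5989 → advance -1; mR−mL=-20/53 → turn -1·90°
n=5: pose=(2,0,E); sL=2/5, sR=5/8; mL=-5/16, mR=-41/80; mL+mR=-33/40 → advance -1; mR−mL=-1/5 → turn -1·90°
n=6: pose=(1,0,S); sL=40/49, sR=40; mL=-20, mR=-1000/49; mL+mR=-1980/49 → advance -1; mR−mL=-20/49 → turn -1·90°

0 40/53 40/113 -20/113 -3320/5989 2 1 N
1 2/5 5/8 -5/16 -41/80 2 0 E
2 40/49 40 -20 -1000/49 1 0 S
3 20 4/5 -2/5 -52/5 1 1 W
4 40/53 40/113 -20/113 -3320/5989 2 1 N
5 2/5 5/8 -5/16 -41/80 2 0 E
6 40/49 40 -20 -1000/49 1 0 S
final 1 1 W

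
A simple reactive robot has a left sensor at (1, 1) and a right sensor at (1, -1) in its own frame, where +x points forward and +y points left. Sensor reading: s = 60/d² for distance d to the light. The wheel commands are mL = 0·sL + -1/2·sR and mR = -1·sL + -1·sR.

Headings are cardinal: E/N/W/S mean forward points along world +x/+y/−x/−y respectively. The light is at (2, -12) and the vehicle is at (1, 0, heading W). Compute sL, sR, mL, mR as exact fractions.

12/25 60/173 -30/173 -3576/4325

left sensor world pos  = (0, -1); dL² = 125
right sensor world pos = (0, 1); dR² = 173
sL = 60/125 = 12/25
sR = 60/173 = 60/173
mL = 0·sL + -1/2·sR = -30/173
mR = -1·sL + -1·sR = -3576/4325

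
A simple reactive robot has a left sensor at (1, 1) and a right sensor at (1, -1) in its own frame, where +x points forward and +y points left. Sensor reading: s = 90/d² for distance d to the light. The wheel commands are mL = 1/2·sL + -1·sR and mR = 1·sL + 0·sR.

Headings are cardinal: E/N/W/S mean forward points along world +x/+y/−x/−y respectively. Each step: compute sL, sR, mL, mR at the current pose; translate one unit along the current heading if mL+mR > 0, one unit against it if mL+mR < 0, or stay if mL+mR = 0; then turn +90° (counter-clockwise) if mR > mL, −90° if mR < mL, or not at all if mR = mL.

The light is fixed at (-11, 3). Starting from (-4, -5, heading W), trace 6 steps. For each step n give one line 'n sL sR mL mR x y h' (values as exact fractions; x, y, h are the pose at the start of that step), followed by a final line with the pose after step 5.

0 10/13 18/17 -149/221 10/13 -4 -5 W
1 9/13 45/53 -693/1378 9/13 -5 -5 S
2 90/113 90/149 -3465/16837 90/113 -5 -6 E
3 9/10 45/64 -81/320 9/10 -4 -6 N
4 10/13 18/17 -149/221 10/13 -4 -5 W
5 9/13 45/53 -693/1378 9/13 -5 -5 S
final -5 -6 E

n=0: pose=(-4,-5,W); sL=10/13, sR=18/17; mL=-149/221, mR=10/13; mL+mR=21/221 → advance +1; mR−mL=319/221 → turn +1·90°
n=1: pose=(-5,-5,S); sL=9/13, sR=45/53; mL=-693/1378, mR=9/13; mL+mR=261/1378 → advance +1; mR−mL=1647/1378 → turn +1·90°
n=2: pose=(-5,-6,E); sL=90/113, sR=90/149; mL=-3465/16837, mR=90/113; mL+mR=9945/16837 → advance +1; mR−mL=16875/16837 → turn +1·90°
n=3: pose=(-4,-6,N); sL=9/10, sR=45/64; mL=-81/320, mR=9/10; mL+mR=207/320 → advance +1; mR−mL=369/320 → turn +1·90°
n=4: pose=(-4,-5,W); sL=10/13, sR=18/17; mL=-149/221, mR=10/13; mL+mR=21/221 → advance +1; mR−mL=319/221 → turn +1·90°
n=5: pose=(-5,-5,S); sL=9/13, sR=45/53; mL=-693/1378, mR=9/13; mL+mR=261/1378 → advance +1; mR−mL=1647/1378 → turn +1·90°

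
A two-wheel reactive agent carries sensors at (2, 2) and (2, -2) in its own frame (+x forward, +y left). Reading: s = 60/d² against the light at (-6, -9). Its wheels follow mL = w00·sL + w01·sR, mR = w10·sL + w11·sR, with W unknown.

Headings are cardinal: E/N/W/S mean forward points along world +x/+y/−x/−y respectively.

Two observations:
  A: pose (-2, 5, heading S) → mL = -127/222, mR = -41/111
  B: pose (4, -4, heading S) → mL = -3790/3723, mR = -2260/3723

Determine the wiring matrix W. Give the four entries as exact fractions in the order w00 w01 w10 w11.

-1/2 -1 -1/2 -1/2

obs A: pose=(-2,5,S) → sL=1/3, sR=15/37, mL=-127/222, mR=-41/111
obs B: pose=(4,-4,S) → sL=20/51, sR=60/73, mL=-3790/3723, mR=-2260/3723
sensor matrix S = [[1/3, 15/37], [20/51, 60/73]]; det S = 5280/45917
solve [mL_A; mL_B] = S·[w00; w01] and [mR_A; mR_B] = S·[w10; w11]:
  w00 = -1/2, w01 = -1, w10 = -1/2, w11 = -1/2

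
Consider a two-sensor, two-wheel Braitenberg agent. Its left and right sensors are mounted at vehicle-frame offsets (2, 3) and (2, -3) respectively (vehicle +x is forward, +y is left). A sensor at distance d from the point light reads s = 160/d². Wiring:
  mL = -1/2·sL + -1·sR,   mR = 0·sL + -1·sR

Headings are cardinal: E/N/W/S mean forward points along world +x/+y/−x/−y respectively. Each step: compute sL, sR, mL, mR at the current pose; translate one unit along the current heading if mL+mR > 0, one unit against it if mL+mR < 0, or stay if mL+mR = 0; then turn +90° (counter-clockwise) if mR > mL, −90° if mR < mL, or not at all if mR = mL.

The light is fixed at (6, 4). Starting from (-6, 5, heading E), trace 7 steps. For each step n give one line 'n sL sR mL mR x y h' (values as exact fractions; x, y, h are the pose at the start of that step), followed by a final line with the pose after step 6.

0 40/29 20/13 -840/377 -20/13 -6 5 E
1 32/53 160/109 -10224/5777 -160/109 -7 5 N
2 80/117 80/117 -40/39 -80/117 -7 4 W
3 32/17 160/229 -6384/3893 -160/229 -6 4 S
4 40/29 20/13 -840/377 -20/13 -6 5 E
5 32/53 160/109 -10224/5777 -160/109 -7 5 N
6 80/117 80/117 -40/39 -80/117 -7 4 W
final -6 4 S

n=0: pose=(-6,5,E); sL=40/29, sR=20/13; mL=-840/377, mR=-20/13; mL+mR=-1420/377 → advance -1; mR−mL=20/29 → turn +1·90°
n=1: pose=(-7,5,N); sL=32/53, sR=160/109; mL=-10224/5777, mR=-160/109; mL+mR=-18704/5777 → advance -1; mR−mL=16/53 → turn +1·90°
n=2: pose=(-7,4,W); sL=80/117, sR=80/117; mL=-40/39, mR=-80/117; mL+mR=-200/117 → advance -1; mR−mL=40/117 → turn +1·90°
n=3: pose=(-6,4,S); sL=32/17, sR=160/229; mL=-6384/3893, mR=-160/229; mL+mR=-9104/3893 → advance -1; mR−mL=16/17 → turn +1·90°
n=4: pose=(-6,5,E); sL=40/29, sR=20/13; mL=-840/377, mR=-20/13; mL+mR=-1420/377 → advance -1; mR−mL=20/29 → turn +1·90°
n=5: pose=(-7,5,N); sL=32/53, sR=160/109; mL=-10224/5777, mR=-160/109; mL+mR=-18704/5777 → advance -1; mR−mL=16/53 → turn +1·90°
n=6: pose=(-7,4,W); sL=80/117, sR=80/117; mL=-40/39, mR=-80/117; mL+mR=-200/117 → advance -1; mR−mL=40/117 → turn +1·90°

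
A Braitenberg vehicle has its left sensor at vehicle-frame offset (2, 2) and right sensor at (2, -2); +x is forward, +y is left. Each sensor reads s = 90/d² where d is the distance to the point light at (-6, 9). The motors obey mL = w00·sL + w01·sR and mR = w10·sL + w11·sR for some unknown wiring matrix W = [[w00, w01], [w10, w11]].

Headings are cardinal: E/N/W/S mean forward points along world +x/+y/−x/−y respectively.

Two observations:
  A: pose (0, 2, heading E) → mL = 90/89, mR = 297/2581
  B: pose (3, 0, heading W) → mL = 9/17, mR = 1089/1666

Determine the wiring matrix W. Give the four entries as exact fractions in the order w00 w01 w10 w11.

obs A: pose=(0,2,E) → sL=90/89, sR=18/29, mL=90/89, mR=297/2581
obs B: pose=(3,0,W) → sL=9/17, sR=45/49, mL=9/17, mR=1089/1666
sensor matrix S = [[90/89, 18/29], [9/17, 45/49]]; det S = 1290168/2149973
solve [mL_A; mL_B] = S·[w00; w01] and [mR_A; mR_B] = S·[w10; w11]:
  w00 = 1, w01 = 0, w10 = -1/2, w11 = 1

1 0 -1/2 1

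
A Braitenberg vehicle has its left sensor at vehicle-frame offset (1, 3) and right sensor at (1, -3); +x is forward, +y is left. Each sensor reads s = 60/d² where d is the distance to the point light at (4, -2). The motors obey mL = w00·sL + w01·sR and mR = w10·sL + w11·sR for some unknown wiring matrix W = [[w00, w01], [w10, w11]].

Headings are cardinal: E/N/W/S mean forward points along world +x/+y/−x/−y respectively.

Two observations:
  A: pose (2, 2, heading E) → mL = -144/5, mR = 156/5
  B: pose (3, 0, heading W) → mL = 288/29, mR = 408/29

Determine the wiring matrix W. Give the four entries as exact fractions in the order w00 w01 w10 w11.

1 -1 1 1

obs A: pose=(2,2,E) → sL=6/5, sR=30, mL=-144/5, mR=156/5
obs B: pose=(3,0,W) → sL=12, sR=60/29, mL=288/29, mR=408/29
sensor matrix S = [[6/5, 30], [12, 60/29]]; det S = -10368/29
solve [mL_A; mL_B] = S·[w00; w01] and [mR_A; mR_B] = S·[w10; w11]:
  w00 = 1, w01 = -1, w10 = 1, w11 = 1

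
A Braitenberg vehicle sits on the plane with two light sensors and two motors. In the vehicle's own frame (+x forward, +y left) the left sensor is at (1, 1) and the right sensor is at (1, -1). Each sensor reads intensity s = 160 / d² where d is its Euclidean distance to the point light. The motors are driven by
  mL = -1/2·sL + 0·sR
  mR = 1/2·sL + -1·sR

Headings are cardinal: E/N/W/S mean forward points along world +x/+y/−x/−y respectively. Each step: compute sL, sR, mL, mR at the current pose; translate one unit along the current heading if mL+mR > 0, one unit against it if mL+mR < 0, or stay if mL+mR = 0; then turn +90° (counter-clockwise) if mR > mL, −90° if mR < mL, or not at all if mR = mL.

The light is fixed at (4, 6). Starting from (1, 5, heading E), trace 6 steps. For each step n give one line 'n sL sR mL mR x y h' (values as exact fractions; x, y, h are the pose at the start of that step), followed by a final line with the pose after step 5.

n=0: pose=(1,5,E); sL=40, sR=20; mL=-20, mR=0; mL+mR=-20 → advance -1; mR−mL=20 → turn +1·90°
n=1: pose=(0,5,N); sL=32/5, sR=160/9; mL=-16/5, mR=-656/45; mL+mR=-160/9 → advance -1; mR−mL=-512/45 → turn -1·90°
n=2: pose=(0,4,E); sL=16, sR=80/9; mL=-8, mR=-8/9; mL+mR=-80/9 → advance -1; mR−mL=64/9 → turn +1·90°
n=3: pose=(-1,4,N); sL=160/37, sR=160/17; mL=-80/37, mR=-4560/629; mL+mR=-160/17 → advance -1; mR−mL=-3200/629 → turn -1·90°
n=4: pose=(-1,3,E); sL=8, sR=5; mL=-4, mR=-1; mL+mR=-5 → advance -1; mR−mL=3 → turn +1·90°
n=5: pose=(-2,3,N); sL=160/53, sR=160/29; mL=-80/53, mR=-6160/1537; mL+mR=-160/29 → advance -1; mR−mL=-3840/1537 → turn -1·90°

0 40 20 -20 0 1 5 E
1 32/5 160/9 -16/5 -656/45 0 5 N
2 16 80/9 -8 -8/9 0 4 E
3 160/37 160/17 -80/37 -4560/629 -1 4 N
4 8 5 -4 -1 -1 3 E
5 160/53 160/29 -80/53 -6160/1537 -2 3 N
final -2 2 E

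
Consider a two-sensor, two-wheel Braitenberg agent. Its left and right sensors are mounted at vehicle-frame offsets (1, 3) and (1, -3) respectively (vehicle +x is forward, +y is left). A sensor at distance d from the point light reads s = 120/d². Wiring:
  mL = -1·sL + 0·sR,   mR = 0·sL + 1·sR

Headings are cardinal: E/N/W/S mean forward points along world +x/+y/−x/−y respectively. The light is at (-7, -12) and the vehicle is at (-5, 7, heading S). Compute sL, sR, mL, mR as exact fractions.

left sensor world pos  = (-2, 6); dL² = 349
right sensor world pos = (-8, 6); dR² = 325
sL = 120/349 = 120/349
sR = 120/325 = 24/65
mL = -1·sL + 0·sR = -120/349
mR = 0·sL + 1·sR = 24/65

120/349 24/65 -120/349 24/65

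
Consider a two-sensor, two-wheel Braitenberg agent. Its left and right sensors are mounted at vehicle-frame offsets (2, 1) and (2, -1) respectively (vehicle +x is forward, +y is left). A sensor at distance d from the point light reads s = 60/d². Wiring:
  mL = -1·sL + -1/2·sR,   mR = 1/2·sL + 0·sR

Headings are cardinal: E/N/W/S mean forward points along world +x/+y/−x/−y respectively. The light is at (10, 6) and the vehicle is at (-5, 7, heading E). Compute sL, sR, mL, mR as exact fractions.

left sensor world pos  = (-3, 8); dL² = 173
right sensor world pos = (-3, 6); dR² = 169
sL = 60/173 = 60/173
sR = 60/169 = 60/169
mL = -1·sL + -1/2·sR = -15330/29237
mR = 1/2·sL + 0·sR = 30/173

60/173 60/169 -15330/29237 30/173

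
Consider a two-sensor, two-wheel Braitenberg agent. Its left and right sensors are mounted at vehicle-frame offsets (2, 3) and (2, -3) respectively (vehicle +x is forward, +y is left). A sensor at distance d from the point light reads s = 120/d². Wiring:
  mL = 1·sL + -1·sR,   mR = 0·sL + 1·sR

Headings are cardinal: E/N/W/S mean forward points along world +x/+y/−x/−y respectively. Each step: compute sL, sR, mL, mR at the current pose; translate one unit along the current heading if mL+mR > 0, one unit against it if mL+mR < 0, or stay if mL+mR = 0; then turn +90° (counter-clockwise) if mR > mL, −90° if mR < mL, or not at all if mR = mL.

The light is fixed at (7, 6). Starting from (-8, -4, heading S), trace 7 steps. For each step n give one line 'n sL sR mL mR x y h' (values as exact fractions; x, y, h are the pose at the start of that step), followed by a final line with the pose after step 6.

0 5/12 10/39 25/156 10/39 -8 -4 S
1 120/233 24/73 3168/17009 24/73 -8 -5 E
2 12/37 60/101 -1008/3737 60/101 -7 -5 N
3 24/85 24/61 -576/5185 24/61 -7 -4 W
4 5/12 10/39 25/156 10/39 -8 -4 S
5 120/233 24/73 3168/17009 24/73 -8 -5 E
6 12/37 60/101 -1008/3737 60/101 -7 -5 N
final -7 -4 W

n=0: pose=(-8,-4,S); sL=5/12, sR=10/39; mL=25/156, mR=10/39; mL+mR=5/12 → advance +1; mR−mL=5/52 → turn +1·90°
n=1: pose=(-8,-5,E); sL=120/233, sR=24/73; mL=3168/17009, mR=24/73; mL+mR=120/233 → advance +1; mR−mL=2424/17009 → turn +1·90°
n=2: pose=(-7,-5,N); sL=12/37, sR=60/101; mL=-1008/3737, mR=60/101; mL+mR=12/37 → advance +1; mR−mL=3228/3737 → turn +1·90°
n=3: pose=(-7,-4,W); sL=24/85, sR=24/61; mL=-576/5185, mR=24/61; mL+mR=24/85 → advance +1; mR−mL=2616/5185 → turn +1·90°
n=4: pose=(-8,-4,S); sL=5/12, sR=10/39; mL=25/156, mR=10/39; mL+mR=5/12 → advance +1; mR−mL=5/52 → turn +1·90°
n=5: pose=(-8,-5,E); sL=120/233, sR=24/73; mL=3168/17009, mR=24/73; mL+mR=120/233 → advance +1; mR−mL=2424/17009 → turn +1·90°
n=6: pose=(-7,-5,N); sL=12/37, sR=60/101; mL=-1008/3737, mR=60/101; mL+mR=12/37 → advance +1; mR−mL=3228/3737 → turn +1·90°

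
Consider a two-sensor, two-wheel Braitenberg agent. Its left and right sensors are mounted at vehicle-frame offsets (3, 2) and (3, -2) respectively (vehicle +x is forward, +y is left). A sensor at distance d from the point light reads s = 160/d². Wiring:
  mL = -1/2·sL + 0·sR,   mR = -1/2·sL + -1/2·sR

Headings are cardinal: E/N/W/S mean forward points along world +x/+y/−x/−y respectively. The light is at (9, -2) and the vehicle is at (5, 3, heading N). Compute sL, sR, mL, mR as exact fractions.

8/5 40/17 -4/5 -168/85

left sensor world pos  = (3, 6); dL² = 100
right sensor world pos = (7, 6); dR² = 68
sL = 160/100 = 8/5
sR = 160/68 = 40/17
mL = -1/2·sL + 0·sR = -4/5
mR = -1/2·sL + -1/2·sR = -168/85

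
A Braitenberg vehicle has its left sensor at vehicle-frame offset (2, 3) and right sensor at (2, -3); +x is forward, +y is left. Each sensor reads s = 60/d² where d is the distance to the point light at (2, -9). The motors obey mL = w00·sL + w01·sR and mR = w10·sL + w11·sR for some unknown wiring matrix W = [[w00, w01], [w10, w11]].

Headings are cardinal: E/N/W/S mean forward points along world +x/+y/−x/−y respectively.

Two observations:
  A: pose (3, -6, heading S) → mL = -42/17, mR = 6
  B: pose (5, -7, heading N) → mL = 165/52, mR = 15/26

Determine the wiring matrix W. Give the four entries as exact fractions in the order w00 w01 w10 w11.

1 -1/2 0 1/2

obs A: pose=(3,-6,S) → sL=60/17, sR=12, mL=-42/17, mR=6
obs B: pose=(5,-7,N) → sL=15/4, sR=15/13, mL=165/52, mR=15/26
sensor matrix S = [[60/17, 12], [15/4, 15/13]]; det S = -9045/221
solve [mL_A; mL_B] = S·[w00; w01] and [mR_A; mR_B] = S·[w10; w11]:
  w00 = 1, w01 = -1/2, w10 = 0, w11 = 1/2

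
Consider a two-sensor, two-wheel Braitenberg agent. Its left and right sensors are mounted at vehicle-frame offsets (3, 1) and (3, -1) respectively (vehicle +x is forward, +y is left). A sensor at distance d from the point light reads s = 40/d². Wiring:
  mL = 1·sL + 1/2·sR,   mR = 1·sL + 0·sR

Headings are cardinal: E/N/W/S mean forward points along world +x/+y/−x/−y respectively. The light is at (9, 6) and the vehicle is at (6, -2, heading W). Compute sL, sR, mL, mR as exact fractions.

40/117 8/17 1148/1989 40/117

left sensor world pos  = (3, -3); dL² = 117
right sensor world pos = (3, -1); dR² = 85
sL = 40/117 = 40/117
sR = 40/85 = 8/17
mL = 1·sL + 1/2·sR = 1148/1989
mR = 1·sL + 0·sR = 40/117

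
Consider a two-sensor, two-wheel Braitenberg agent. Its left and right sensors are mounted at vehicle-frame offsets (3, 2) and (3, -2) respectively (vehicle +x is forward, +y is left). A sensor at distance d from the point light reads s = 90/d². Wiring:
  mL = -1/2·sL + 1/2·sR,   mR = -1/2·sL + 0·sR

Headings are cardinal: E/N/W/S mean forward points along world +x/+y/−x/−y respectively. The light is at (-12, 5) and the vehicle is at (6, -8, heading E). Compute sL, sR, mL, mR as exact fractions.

left sensor world pos  = (9, -6); dL² = 562
right sensor world pos = (9, -10); dR² = 666
sL = 90/562 = 45/281
sR = 90/666 = 5/37
mL = -1/2·sL + 1/2·sR = -130/10397
mR = -1/2·sL + 0·sR = -45/562

45/281 5/37 -130/10397 -45/562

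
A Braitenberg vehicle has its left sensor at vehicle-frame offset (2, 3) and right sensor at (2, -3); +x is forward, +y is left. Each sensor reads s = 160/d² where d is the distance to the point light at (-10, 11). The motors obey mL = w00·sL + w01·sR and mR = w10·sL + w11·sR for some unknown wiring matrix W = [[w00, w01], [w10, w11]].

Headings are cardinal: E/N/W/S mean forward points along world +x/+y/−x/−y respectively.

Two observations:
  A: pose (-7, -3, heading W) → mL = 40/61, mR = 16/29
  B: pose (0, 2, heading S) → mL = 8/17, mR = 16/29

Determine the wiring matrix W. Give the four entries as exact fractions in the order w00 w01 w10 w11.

obs A: pose=(-7,-3,W) → sL=16/29, sR=80/61, mL=40/61, mR=16/29
obs B: pose=(0,2,S) → sL=16/29, sR=16/17, mL=8/17, mR=16/29
sensor matrix S = [[16/29, 80/61], [16/29, 16/17]]; det S = -6144/30073
solve [mL_A; mL_B] = S·[w00; w01] and [mR_A; mR_B] = S·[w10; w11]:
  w00 = 0, w01 = 1/2, w10 = 1, w11 = 0

0 1/2 1 0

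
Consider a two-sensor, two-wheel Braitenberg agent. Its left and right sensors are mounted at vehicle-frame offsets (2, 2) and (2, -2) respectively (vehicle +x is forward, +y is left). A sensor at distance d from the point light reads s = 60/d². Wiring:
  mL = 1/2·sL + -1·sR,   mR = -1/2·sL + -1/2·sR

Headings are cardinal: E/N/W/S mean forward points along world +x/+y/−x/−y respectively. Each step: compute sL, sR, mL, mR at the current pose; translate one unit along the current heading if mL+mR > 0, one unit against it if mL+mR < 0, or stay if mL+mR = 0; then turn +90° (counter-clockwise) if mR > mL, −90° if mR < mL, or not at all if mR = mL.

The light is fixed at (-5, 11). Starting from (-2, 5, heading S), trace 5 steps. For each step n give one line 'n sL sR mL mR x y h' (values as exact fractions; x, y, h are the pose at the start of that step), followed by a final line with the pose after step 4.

n=0: pose=(-2,5,S); sL=60/89, sR=12/13; mL=-678/1157, mR=-924/1157; mL+mR=-18/13 → advance -1; mR−mL=-246/1157 → turn -1·90°
n=1: pose=(-2,6,W); sL=6/5, sR=6; mL=-27/5, mR=-18/5; mL+mR=-9 → advance -1; mR−mL=9/5 → turn +1·90°
n=2: pose=(-1,6,S); sL=12/17, sR=60/53; mL=-702/901, mR=-828/901; mL+mR=-90/53 → advance -1; mR−mL=-126/901 → turn -1·90°
n=3: pose=(-1,7,W); sL=3/2, sR=15/2; mL=-27/4, mR=-9/2; mL+mR=-45/4 → advance -1; mR−mL=9/4 → turn +1·90°
n=4: pose=(0,7,S); sL=12/17, sR=4/3; mL=-50/51, mR=-52/51; mL+mR=-2 → advance -1; mR−mL=-2/51 → turn -1·90°

0 60/89 12/13 -678/1157 -924/1157 -2 5 S
1 6/5 6 -27/5 -18/5 -2 6 W
2 12/17 60/53 -702/901 -828/901 -1 6 S
3 3/2 15/2 -27/4 -9/2 -1 7 W
4 12/17 4/3 -50/51 -52/51 0 7 S
final 0 8 W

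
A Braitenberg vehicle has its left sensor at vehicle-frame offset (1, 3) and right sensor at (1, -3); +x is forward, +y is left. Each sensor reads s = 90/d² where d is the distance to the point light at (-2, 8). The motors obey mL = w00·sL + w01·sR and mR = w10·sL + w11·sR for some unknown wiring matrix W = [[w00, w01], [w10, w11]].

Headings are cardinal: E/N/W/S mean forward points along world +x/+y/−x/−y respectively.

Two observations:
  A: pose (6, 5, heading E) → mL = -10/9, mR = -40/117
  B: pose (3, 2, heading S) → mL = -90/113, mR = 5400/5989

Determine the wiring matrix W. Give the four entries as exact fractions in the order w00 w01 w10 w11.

obs A: pose=(6,5,E) → sL=10/9, sR=10/13, mL=-10/9, mR=-40/117
obs B: pose=(3,2,S) → sL=90/113, sR=90/53, mL=-90/113, mR=5400/5989
sensor matrix S = [[10/9, 10/13], [90/113, 90/53]]; det S = 99200/77857
solve [mL_A; mL_B] = S·[w00; w01] and [mR_A; mR_B] = S·[w10; w11]:
  w00 = -1, w01 = 0, w10 = -1, w11 = 1

-1 0 -1 1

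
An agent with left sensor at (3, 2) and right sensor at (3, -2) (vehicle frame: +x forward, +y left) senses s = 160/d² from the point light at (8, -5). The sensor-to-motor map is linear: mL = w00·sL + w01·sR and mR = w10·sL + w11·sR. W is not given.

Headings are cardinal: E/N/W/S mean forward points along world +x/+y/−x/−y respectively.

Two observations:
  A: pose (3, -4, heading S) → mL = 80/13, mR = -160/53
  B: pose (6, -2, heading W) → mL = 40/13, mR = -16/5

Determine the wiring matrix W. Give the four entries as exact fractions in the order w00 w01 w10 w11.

1/2 0 0 -1

obs A: pose=(3,-4,S) → sL=160/13, sR=160/53, mL=80/13, mR=-160/53
obs B: pose=(6,-2,W) → sL=80/13, sR=16/5, mL=40/13, mR=-16/5
sensor matrix S = [[160/13, 160/53], [80/13, 16/5]]; det S = 14336/689
solve [mL_A; mL_B] = S·[w00; w01] and [mR_A; mR_B] = S·[w10; w11]:
  w00 = 1/2, w01 = 0, w10 = 0, w11 = -1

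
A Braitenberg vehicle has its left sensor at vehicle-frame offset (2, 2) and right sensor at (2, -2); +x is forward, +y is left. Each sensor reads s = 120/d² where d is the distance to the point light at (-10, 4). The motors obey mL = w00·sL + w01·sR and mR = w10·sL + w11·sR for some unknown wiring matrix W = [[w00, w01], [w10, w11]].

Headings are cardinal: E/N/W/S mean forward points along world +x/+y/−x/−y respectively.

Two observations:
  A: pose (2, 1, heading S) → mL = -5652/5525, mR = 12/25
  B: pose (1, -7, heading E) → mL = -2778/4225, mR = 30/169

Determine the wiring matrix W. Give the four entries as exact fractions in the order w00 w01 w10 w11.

-1 -1/2 0 1/2

obs A: pose=(2,1,S) → sL=120/221, sR=24/25, mL=-5652/5525, mR=12/25
obs B: pose=(1,-7,E) → sL=12/25, sR=60/169, mL=-2778/4225, mR=30/169
sensor matrix S = [[120/221, 24/25], [12/25, 60/169]]; det S = -6256512/23343125
solve [mL_A; mL_B] = S·[w00; w01] and [mR_A; mR_B] = S·[w10; w11]:
  w00 = -1, w01 = -1/2, w10 = 0, w11 = 1/2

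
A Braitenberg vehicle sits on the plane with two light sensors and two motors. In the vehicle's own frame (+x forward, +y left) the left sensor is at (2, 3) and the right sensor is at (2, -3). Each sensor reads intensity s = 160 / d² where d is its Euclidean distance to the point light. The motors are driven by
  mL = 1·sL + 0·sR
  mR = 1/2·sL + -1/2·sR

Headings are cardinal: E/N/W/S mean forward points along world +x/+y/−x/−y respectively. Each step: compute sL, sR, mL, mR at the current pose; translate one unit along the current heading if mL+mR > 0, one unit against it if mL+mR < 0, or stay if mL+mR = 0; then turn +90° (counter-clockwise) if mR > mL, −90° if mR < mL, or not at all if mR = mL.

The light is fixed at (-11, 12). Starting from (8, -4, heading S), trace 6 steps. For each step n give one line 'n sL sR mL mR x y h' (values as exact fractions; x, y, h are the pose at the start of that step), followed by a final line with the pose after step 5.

n=0: pose=(8,-4,S); sL=20/101, sR=8/29; mL=20/101, mR=-114/2929; mL+mR=466/2929 → advance +1; mR−mL=-694/2929 → turn -1·90°
n=1: pose=(8,-5,W); sL=160/689, sR=32/97; mL=160/689, mR=-3264/66833; mL+mR=12256/66833 → advance +1; mR−mL=-18784/66833 → turn -1·90°
n=2: pose=(7,-5,N); sL=16/45, sR=80/333; mL=16/45, mR=32/555; mL+mR=688/1665 → advance +1; mR−mL=-496/1665 → turn -1·90°
n=3: pose=(7,-4,E); sL=160/569, sR=160/761; mL=160/569, mR=15360/433009; mL+mR=137120/433009 → advance +1; mR−mL=-106400/433009 → turn -1·90°
n=4: pose=(8,-4,S); sL=20/101, sR=8/29; mL=20/101, mR=-114/2929; mL+mR=466/2929 → advance +1; mR−mL=-694/2929 → turn -1·90°
n=5: pose=(8,-5,W); sL=160/689, sR=32/97; mL=160/689, mR=-3264/66833; mL+mR=12256/66833 → advance +1; mR−mL=-18784/66833 → turn -1·90°

0 20/101 8/29 20/101 -114/2929 8 -4 S
1 160/689 32/97 160/689 -3264/66833 8 -5 W
2 16/45 80/333 16/45 32/555 7 -5 N
3 160/569 160/761 160/569 15360/433009 7 -4 E
4 20/101 8/29 20/101 -114/2929 8 -4 S
5 160/689 32/97 160/689 -3264/66833 8 -5 W
final 7 -5 N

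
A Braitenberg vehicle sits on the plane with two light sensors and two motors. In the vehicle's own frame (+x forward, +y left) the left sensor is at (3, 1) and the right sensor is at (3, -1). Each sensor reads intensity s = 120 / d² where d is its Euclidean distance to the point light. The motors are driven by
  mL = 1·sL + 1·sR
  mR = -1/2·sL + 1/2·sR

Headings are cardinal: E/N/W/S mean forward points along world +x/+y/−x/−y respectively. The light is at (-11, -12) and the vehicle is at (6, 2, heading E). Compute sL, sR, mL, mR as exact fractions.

left sensor world pos  = (9, 3); dL² = 625
right sensor world pos = (9, 1); dR² = 569
sL = 120/625 = 24/125
sR = 120/569 = 120/569
mL = 1·sL + 1·sR = 28656/71125
mR = -1/2·sL + 1/2·sR = 672/71125

24/125 120/569 28656/71125 672/71125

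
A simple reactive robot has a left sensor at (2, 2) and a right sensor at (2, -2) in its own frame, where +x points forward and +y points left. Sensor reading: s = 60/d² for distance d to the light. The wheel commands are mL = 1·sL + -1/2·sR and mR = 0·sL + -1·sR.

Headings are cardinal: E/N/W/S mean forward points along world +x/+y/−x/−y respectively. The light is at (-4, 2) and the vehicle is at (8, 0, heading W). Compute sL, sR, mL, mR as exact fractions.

15/29 3/5 63/290 -3/5

left sensor world pos  = (6, -2); dL² = 116
right sensor world pos = (6, 2); dR² = 100
sL = 60/116 = 15/29
sR = 60/100 = 3/5
mL = 1·sL + -1/2·sR = 63/290
mR = 0·sL + -1·sR = -3/5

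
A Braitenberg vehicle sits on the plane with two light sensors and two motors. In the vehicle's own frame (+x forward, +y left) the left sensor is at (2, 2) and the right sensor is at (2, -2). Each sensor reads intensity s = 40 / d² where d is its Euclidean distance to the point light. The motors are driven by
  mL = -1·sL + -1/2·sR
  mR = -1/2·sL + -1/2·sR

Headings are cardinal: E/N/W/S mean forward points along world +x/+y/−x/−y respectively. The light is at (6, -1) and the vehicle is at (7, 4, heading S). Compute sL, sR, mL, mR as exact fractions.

20/9 4 -38/9 -28/9

left sensor world pos  = (9, 2); dL² = 18
right sensor world pos = (5, 2); dR² = 10
sL = 40/18 = 20/9
sR = 40/10 = 4
mL = -1·sL + -1/2·sR = -38/9
mR = -1/2·sL + -1/2·sR = -28/9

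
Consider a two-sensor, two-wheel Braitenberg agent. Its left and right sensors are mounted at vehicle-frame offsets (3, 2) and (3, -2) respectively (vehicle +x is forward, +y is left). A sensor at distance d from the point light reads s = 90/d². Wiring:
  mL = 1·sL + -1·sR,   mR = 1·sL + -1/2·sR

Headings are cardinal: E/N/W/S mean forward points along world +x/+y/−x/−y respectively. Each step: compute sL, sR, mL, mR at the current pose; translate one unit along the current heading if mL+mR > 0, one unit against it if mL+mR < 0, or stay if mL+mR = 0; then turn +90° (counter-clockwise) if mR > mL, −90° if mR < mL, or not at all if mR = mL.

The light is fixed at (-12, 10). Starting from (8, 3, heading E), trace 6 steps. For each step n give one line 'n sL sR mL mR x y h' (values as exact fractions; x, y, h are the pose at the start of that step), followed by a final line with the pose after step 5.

n=0: pose=(8,3,E); sL=45/277, sR=9/61; mL=252/16897, mR=2997/33794; mL+mR=3501/33794 → advance +1; mR−mL=9/122 → turn +1·90°
n=1: pose=(9,3,N); sL=90/377, sR=18/109; mL=3024/41093, mR=6417/41093; mL+mR=9441/41093 → advance +1; mR−mL=9/109 → turn +1·90°
n=2: pose=(9,4,W); sL=45/194, sR=9/34; mL=-54/1649, mR=657/6596; mL+mR=441/6596 → advance +1; mR−mL=9/68 → turn +1·90°
n=3: pose=(8,4,S); sL=18/113, sR=2/9; mL=-64/1017, mR=49/1017; mL+mR=-5/339 → advance -1; mR−mL=1/9 → turn +1·90°
n=4: pose=(8,5,E); sL=45/269, sR=45/289; mL=900/77741, mR=13905/155482; mL+mR=15705/155482 → advance +1; mR−mL=45/578 → turn +1·90°
n=5: pose=(9,5,N); sL=18/73, sR=90/533; mL=3024/38909, mR=6309/38909; mL+mR=9333/38909 → advance +1; mR−mL=45/533 → turn +1·90°

0 45/277 9/61 252/16897 2997/33794 8 3 E
1 90/377 18/109 3024/41093 6417/41093 9 3 N
2 45/194 9/34 -54/1649 657/6596 9 4 W
3 18/113 2/9 -64/1017 49/1017 8 4 S
4 45/269 45/289 900/77741 13905/155482 8 5 E
5 18/73 90/533 3024/38909 6309/38909 9 5 N
final 9 6 W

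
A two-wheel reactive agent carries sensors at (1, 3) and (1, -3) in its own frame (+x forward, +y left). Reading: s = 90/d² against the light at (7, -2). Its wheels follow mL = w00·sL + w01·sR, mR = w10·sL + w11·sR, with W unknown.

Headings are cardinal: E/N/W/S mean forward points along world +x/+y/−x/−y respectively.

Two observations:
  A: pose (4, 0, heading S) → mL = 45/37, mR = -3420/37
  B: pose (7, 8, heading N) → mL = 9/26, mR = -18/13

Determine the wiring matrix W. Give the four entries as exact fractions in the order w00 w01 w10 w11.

0 1/2 -1 -1

obs A: pose=(4,0,S) → sL=90, sR=90/37, mL=45/37, mR=-3420/37
obs B: pose=(7,8,N) → sL=9/13, sR=9/13, mL=9/26, mR=-18/13
sensor matrix S = [[90, 90/37], [9/13, 9/13]]; det S = 29160/481
solve [mL_A; mL_B] = S·[w00; w01] and [mR_A; mR_B] = S·[w10; w11]:
  w00 = 0, w01 = 1/2, w10 = -1, w11 = -1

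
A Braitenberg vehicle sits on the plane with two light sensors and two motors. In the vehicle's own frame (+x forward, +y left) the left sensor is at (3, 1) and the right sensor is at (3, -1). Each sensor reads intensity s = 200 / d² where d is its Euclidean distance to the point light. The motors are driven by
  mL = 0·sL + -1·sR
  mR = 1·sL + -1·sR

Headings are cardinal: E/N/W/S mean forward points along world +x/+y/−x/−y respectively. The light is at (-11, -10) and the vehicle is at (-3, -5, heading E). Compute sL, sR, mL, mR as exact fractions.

left sensor world pos  = (0, -4); dL² = 157
right sensor world pos = (0, -6); dR² = 137
sL = 200/157 = 200/157
sR = 200/137 = 200/137
mL = 0·sL + -1·sR = -200/137
mR = 1·sL + -1·sR = -4000/21509

200/157 200/137 -200/137 -4000/21509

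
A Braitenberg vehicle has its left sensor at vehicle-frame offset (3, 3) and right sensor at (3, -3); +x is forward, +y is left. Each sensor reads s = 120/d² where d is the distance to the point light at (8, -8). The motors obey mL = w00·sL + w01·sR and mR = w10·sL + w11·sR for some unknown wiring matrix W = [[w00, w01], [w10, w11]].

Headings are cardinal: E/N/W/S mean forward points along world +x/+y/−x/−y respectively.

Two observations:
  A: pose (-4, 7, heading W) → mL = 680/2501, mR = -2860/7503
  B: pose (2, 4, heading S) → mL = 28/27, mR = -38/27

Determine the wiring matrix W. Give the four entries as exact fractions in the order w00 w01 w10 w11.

obs A: pose=(-4,7,W) → sL=40/123, sR=40/183, mL=680/2501, mR=-2860/7503
obs B: pose=(2,4,S) → sL=4/3, sR=20/27, mL=28/27, mR=-38/27
sensor matrix S = [[40/123, 40/183], [4/3, 20/27]]; det S = -10240/202581
solve [mL_A; mL_B] = S·[w00; w01] and [mR_A; mR_B] = S·[w10; w11]:
  w00 = 1/2, w01 = 1/2, w10 = -1/2, w11 = -1

1/2 1/2 -1/2 -1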